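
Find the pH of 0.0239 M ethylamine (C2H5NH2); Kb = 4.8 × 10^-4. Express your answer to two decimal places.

pH = 11.50

C2H5NH2 + H2O ⇌ C2H5NH3+ + OH-
From the ICE table, Kb = [OH-]²/(0.0239 − [OH-]) = 4.8 × 10^-4.
The 5% rule fails; solving [OH-]² + Kb·[OH-] − Kb·C₀ = 0 exactly:
[OH-] = (−Kb + √(Kb² + 4·Kb·C₀))/2 = 3.16 × 10^-3 M
pOH = −log(3.16 × 10^-3) = 2.50; pH = 14.00 − 2.50 = 11.50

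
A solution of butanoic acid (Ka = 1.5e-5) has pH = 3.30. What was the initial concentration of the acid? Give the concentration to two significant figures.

C₀ = 1.7 × 10^-2 M

[H+] = 10^(-3.30) = 5.01 × 10^-4 M = x
Ka = x²/(C₀ − x) ⇒ C₀ = x + x²/Ka
C₀ = 5.01 × 10^-4 + (5.01 × 10^-4)²/(1.5 × 10^-5) = 1.72 × 10^-2 M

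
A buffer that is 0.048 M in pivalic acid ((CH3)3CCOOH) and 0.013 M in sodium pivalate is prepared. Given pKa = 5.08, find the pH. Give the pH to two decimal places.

pH = 4.51

pH = pKa + log([A⁻]/[HA]) = 5.08 + log(0.013/0.048)
pH = 5.08 + (-0.567) = 4.51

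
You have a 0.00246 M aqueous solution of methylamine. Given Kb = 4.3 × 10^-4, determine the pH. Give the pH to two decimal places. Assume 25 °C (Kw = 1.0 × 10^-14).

pH = 10.92

CH3NH2 + H2O ⇌ CH3NH3+ + OH-
Kb = [OH-]²/(0.00246 − [OH-]) = 4.3 × 10^-4
The 5% rule fails; solving [OH-]² + Kb·[OH-] − Kb·C₀ = 0 exactly:
[OH-] = [−0.00043 + √(0.00043² + 4.23e-06)]/2 = 8.36 × 10^-4 M
pOH = 3.08, so pH = 14.00 − pOH = 10.92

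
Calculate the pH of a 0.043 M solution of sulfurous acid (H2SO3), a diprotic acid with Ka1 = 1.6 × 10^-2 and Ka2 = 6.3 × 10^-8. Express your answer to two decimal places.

Ka1 ≫ Ka2, so treat the first dissociation as the only significant source of H+.
Ka1 = x²/(0.043 − x) = 1.6 × 10^-2
Solving the quadratic: x = (−Ka1 + √(Ka1² + 4·Ka1·C₀))/2 = 1.94 × 10^-2 M
pH = −log(1.94 × 10^-2) = 1.71

pH = 1.71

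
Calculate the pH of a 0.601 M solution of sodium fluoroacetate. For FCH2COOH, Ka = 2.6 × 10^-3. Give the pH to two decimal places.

FCH2COO- is the conjugate base of the weak acid FCH2COOH.
Kb = Kw/Ka = 1.0×10^-14 / 2.6 × 10^-3 = 3.85 × 10^-12
From the ICE table, Kb = [OH-]²/(0.601 − [OH-]) = 3.85 × 10^-12.
Assume [OH-] ≪ 0.601: [OH-] ≈ √(3.85 × 10^-12 × 0.601) = 1.52 × 10^-6 M
pOH = −log(1.52 × 10^-6) = 5.82; pH = 14.00 − 5.82 = 8.18

pH = 8.18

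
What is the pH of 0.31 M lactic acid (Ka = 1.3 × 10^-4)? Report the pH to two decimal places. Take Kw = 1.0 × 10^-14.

pH = 2.20

CH3CH(OH)COOH ⇌ CH3CH(OH)COO- + H+
Ka = [H+]²/(0.31 − [H+]) = 1.3 × 10^-4
Since Ka ≪ C₀, [H+] ≈ √(Ka·C₀) = 6.35 × 10^-3 M.
pH = −log[H+] = −log(6.35 × 10^-3) = 2.20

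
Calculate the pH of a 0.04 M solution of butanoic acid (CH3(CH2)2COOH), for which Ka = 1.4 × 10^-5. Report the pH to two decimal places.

CH3(CH2)2COOH ⇌ CH3(CH2)2COO- + H+
From the ICE table, Ka = x²/(0.04 − x) = 1.4 × 10^-5.
Neglecting x in the denominator: x = √(1.4 × 10^-5 × 0.04) = 7.48 × 10^-4 M
pH = −log[H+] = −log(7.48 × 10^-4) = 3.13

pH = 3.13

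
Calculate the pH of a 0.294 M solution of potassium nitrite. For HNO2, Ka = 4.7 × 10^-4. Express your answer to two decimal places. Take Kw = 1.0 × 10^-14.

NO2- is the conjugate base of the weak acid HNO2.
Kb = Kw/Ka = 1.0×10^-14 / 4.7 × 10^-4 = 2.13 × 10^-11
From the ICE table, Kb = x²/(0.294 − x) = 2.13 × 10^-11.
Since Kb ≪ C₀, x ≈ √(Kb·C₀) = 2.50 × 10^-6 M.
(x/C₀ = 0.00085% < 5%, so the approximation holds.)
pOH = −log(2.50 × 10^-6) = 5.60; pH = 14.00 − 5.60 = 8.40

pH = 8.40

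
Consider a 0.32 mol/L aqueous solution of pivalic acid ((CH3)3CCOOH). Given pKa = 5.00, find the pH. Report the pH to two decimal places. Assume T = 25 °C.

pH = 2.75

(CH3)3CCOOH ⇌ (CH3)3CCOO- + H+
Ka = 10^(−5.00) = 1.00 × 10^-5
Let x = [H+] at equilibrium. Ka = x²/(0.32 − x).
Assume x ≪ 0.32: x ≈ √(1.00 × 10^-5 × 0.32) = 1.79 × 10^-3 M
pH = −log[H+] = −log(1.79 × 10^-3) = 2.75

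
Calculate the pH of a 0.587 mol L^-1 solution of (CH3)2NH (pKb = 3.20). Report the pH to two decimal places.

(CH3)2NH + H2O ⇌ (CH3)2NH2+ + OH-
Kb = 10^(−3.20) = 6.31 × 10^-4
Kb = [OH-]²/(0.587 − [OH-]) = 6.31 × 10^-4
Since Kb ≪ C₀, [OH-] ≈ √(Kb·C₀) = 1.92 × 10^-2 M.
([OH-]/C₀ = 3.3% < 5%, so the approximation holds.)
pOH = 1.72, so pH = 14.00 − pOH = 12.28

pH = 12.28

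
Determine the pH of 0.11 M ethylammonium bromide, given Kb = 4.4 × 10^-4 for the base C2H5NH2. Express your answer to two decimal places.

C2H5NH3+ is the conjugate acid of the weak base C2H5NH2.
Ka = Kw/Kb = 1.0×10^-14 / 4.4 × 10^-4 = 2.27 × 10^-11
Ka = x²/(0.11 − x) = 2.27 × 10^-11
Neglecting x in the denominator: x = √(2.27 × 10^-11 × 0.11) = 1.58 × 10^-6 M
pH = −log(1.58 × 10^-6) = 5.80

pH = 5.80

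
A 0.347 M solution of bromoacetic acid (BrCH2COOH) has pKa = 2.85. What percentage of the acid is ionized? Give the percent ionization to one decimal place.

BrCH2COOH ⇌ BrCH2COO- + H+; let x = [H+] at equilibrium.
Ka = 10^(−2.85) = 1.41 × 10^-3
Solve x² + 0.00141x − 0.000489 = 0 → x = 2.14 × 10^-2 M
Fraction ionized = 2.14 × 10^-2 / 0.347 = 0.0617 → 6.2%

6.2%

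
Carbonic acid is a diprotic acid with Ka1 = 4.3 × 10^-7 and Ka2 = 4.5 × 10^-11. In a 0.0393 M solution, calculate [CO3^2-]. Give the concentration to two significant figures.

First ionization gives [H+] ≈ [HCO3-] = 1.30 × 10^-4 M.
Second step: Ka2 = [H+][CO3^2-]/[HCO3-] ≈ [CO3^2-] (since [H+] ≈ [HCO3-]).
So [CO3^2-] ≈ Ka2.

4.5 × 10^-11 M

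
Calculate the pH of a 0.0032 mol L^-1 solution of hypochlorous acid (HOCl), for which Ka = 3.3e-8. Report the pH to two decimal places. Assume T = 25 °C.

HOCl ⇌ OCl- + H+
Let x = [H+] at equilibrium. Ka = x²/(0.0032 − x).
Neglecting x in the denominator: x = √(3.3 × 10^-8 × 0.0032) = 1.03 × 10^-5 M
(x/C₀ = 0.32% < 5%, so the approximation holds.)
pH = −log[H+] = −log(1.03 × 10^-5) = 4.99

pH = 4.99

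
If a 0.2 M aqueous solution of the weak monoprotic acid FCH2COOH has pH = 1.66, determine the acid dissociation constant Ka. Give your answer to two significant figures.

[H+] = 10^(-1.66) = 2.19 × 10^-2 M
At equilibrium [HA] = 0.2 − 2.19 × 10^-2 = 1.78 × 10^-1 M
Ka = [H+][A-]/[HA] = (2.19 × 10^-2)² / 1.78 × 10^-1 = 2.7 × 10^-3

Ka = 2.7 × 10^-3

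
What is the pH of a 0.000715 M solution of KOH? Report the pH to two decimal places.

pH = 10.85

KOH is a strong base; [OH-] = 0.000715 M.
pOH = -log(0.000715) = 3.15
pH = 14.00 - 3.15 = 10.85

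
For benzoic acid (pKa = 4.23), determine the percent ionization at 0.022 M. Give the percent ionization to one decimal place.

5.0%

C6H5COOH ⇌ C6H5COO- + H+; let x = [H+] at equilibrium.
Ka = 10^(−4.23) = 5.89 × 10^-5
Solve x² + 5.89e-05x − 1.3e-06 = 0 → x = 1.11 × 10^-3 M
Fraction ionized = 1.11 × 10^-3 / 0.022 = 0.0505 → 5.0%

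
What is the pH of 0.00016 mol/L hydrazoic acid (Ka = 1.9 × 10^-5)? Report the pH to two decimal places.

pH = 4.33

HN3 ⇌ N3- + H+
Ka = [H+]²/(0.00016 − [H+]) = 1.9 × 10^-5
[H+] is not negligible relative to C₀; solve [H+]² + 1.9e-05·[H+] − 3.04e-09 = 0.
[H+] = (−Ka + √(Ka² + 4·Ka·C₀))/2 = 4.64 × 10^-5 M
pH = −log[H+] = −log(4.64 × 10^-5) = 4.33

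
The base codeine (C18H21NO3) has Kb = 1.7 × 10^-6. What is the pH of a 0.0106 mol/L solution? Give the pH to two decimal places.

pH = 10.13

C18H21NO3 + H2O ⇌ C18H22NO3+ + OH-
Kb = [OH-]²/(0.0106 − [OH-]) = 1.7 × 10^-6
Assume [OH-] ≪ 0.0106: [OH-] ≈ √(1.7 × 10^-6 × 0.0106) = 1.34 × 10^-4 M
([OH-]/C₀ = 1.3% < 5%, so the approximation holds.)
pOH = 3.87, so pH = 14.00 − pOH = 10.13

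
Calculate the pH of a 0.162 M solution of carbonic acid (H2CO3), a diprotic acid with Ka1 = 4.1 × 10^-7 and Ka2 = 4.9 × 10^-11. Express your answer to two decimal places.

Since Ka1 ≫ Ka2, the first ionization dominates [H+].
Ka1 = x²/(0.162 − x) = 4.1 × 10^-7
x ≈ √(4.1 × 10^-7 × 0.162) = 2.58 × 10^-4 M
pH = −log(2.58 × 10^-4) = 3.59

pH = 3.59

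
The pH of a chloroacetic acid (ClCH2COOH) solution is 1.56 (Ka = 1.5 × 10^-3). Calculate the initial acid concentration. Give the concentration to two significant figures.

C₀ = 5.3 × 10^-1 M

[H+] = 10^(-1.56) = 2.75 × 10^-2 M = x
Ka = x²/(C₀ − x) ⇒ C₀ = x + x²/Ka
C₀ = 2.75 × 10^-2 + (2.75 × 10^-2)²/(1.5 × 10^-3) = 5.32 × 10^-1 M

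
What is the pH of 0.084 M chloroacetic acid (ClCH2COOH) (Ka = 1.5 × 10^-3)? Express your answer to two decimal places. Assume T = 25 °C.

pH = 1.98

ClCH2COOH ⇌ ClCH2COO- + H+
Let x = [H+] at equilibrium. Ka = x²/(0.084 − x).
The 5% rule fails; solving x² + Ka·x − Ka·C₀ = 0 exactly:
x = [−0.0015 + √(0.0015² + 0.000504)]/2 = 1.05 × 10^-2 M
pH = −log[H+] = −log(1.05 × 10^-2) = 1.98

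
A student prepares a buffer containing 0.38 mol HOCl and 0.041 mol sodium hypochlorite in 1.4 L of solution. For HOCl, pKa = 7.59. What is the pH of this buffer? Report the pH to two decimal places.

Using pH = pKa + log([base]/[acid]) with [base]/[acid] = 0.041/0.38:
pH = 7.59 + (-0.967) = 6.62

pH = 6.62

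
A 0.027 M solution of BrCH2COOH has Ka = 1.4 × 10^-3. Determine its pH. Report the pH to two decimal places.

pH = 2.26

BrCH2COOH ⇌ BrCH2COO- + H+
From the ICE table, Ka = [H+]²/(0.027 − [H+]) = 1.4 × 10^-3.
The 5% rule fails; solving [H+]² + Ka·[H+] − Ka·C₀ = 0 exactly:
[H+] = [−0.0014 + √(0.0014² + 0.000151)]/2 = 5.49 × 10^-3 M
pH = −log(5.49 × 10^-3) = 2.26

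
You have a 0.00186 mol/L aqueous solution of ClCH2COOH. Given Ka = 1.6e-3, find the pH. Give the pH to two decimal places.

ClCH2COOH ⇌ ClCH2COO- + H+
Ka = [H+]²/(0.00186 − [H+]) = 1.6 × 10^-3
Here C₀/Ka ≈ 1.16, so the small-[H+] approximation fails. Use the quadratic:
[H+] = [−0.0016 + √(0.0016² + 1.19e-05)]/2 = 1.10 × 10^-3 M
pH = −log(1.10 × 10^-3) = 2.96

pH = 2.96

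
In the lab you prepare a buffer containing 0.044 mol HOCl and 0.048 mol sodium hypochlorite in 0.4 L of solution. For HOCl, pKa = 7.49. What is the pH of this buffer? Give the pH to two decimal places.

pH = pKa + log([A⁻]/[HA]) = 7.49 + log(0.048/0.044)
pH = 7.49 + (+0.038) = 7.53

pH = 7.53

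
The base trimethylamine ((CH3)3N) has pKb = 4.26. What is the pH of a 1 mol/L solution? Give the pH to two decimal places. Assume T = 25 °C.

(CH3)3N + H2O ⇌ (CH3)3NH+ + OH-
Kb = 10^(−4.26) = 5.50 × 10^-5
From the ICE table, Kb = [OH-]²/(1 − [OH-]) = 5.50 × 10^-5.
Assume [OH-] ≪ 1: [OH-] ≈ √(5.50 × 10^-5 × 1) = 7.42 × 10^-3 M
pOH = −log(7.42 × 10^-3) = 2.13; pH = 14.00 − 2.13 = 11.87

pH = 11.87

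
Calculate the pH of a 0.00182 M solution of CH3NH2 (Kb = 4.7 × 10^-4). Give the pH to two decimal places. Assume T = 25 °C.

pH = 10.86

CH3NH2 + H2O ⇌ CH3NH3+ + OH-
From the ICE table, Kb = x²/(0.00182 − x) = 4.7 × 10^-4.
The 5% rule fails; solving x² + Kb·x − Kb·C₀ = 0 exactly:
x = [−0.00047 + √(0.00047² + 3.42e-06)]/2 = 7.19 × 10^-4 M
pOH = 3.14, so pH = 14.00 − pOH = 10.86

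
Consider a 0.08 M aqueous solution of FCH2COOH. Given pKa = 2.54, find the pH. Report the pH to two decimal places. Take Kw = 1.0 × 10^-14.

pH = 1.86

FCH2COOH ⇌ FCH2COO- + H+
Ka = 10^(−2.54) = 2.88 × 10^-3
Let x = [H+] at equilibrium. Ka = x²/(0.08 − x).
The 5% rule fails; solving x² + Ka·x − Ka·C₀ = 0 exactly:
x = [−0.00288 + √(0.00288² + 0.000922)]/2 = 1.38 × 10^-2 M
pH = −log(1.38 × 10^-2) = 1.86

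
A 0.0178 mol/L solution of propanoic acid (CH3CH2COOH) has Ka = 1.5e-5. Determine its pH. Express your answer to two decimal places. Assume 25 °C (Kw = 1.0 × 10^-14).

pH = 3.29

CH3CH2COOH ⇌ CH3CH2COO- + H+
Ka = [H+]²/(0.0178 − [H+]) = 1.5 × 10^-5
Since Ka ≪ C₀, [H+] ≈ √(Ka·C₀) = 5.17 × 10^-4 M.
pH = −log(5.17 × 10^-4) = 3.29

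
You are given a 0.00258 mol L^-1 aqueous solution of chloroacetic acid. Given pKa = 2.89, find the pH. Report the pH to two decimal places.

pH = 2.89

ClCH2COOH ⇌ ClCH2COO- + H+
Ka = 10^(−2.89) = 1.29 × 10^-3
Ka = [H+]²/(0.00258 − [H+]) = 1.29 × 10^-3
[H+] is not negligible relative to C₀; solve [H+]² + 0.00129·[H+] − 3.33e-06 = 0.
[H+] = (−Ka + √(Ka² + 4·Ka·C₀))/2 = 1.29 × 10^-3 M
pH = −log(1.29 × 10^-3) = 2.89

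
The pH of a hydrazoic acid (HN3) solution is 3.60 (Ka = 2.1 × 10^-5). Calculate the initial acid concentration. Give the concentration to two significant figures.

[H+] = 10^(-3.60) = 2.51 × 10^-4 M = x
Ka = x²/(C₀ − x) ⇒ C₀ = x + x²/Ka
C₀ = 2.51 × 10^-4 + (2.51 × 10^-4)²/(2.1 × 10^-5) = 3.25 × 10^-3 M

C₀ = 3.3 × 10^-3 M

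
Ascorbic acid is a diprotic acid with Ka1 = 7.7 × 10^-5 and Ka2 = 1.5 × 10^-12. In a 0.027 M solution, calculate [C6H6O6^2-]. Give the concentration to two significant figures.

1.5 × 10^-12 M

First ionization gives [H+] ≈ [HC6H6O6-] = 1.40 × 10^-3 M.
Second step: Ka2 = [H+][C6H6O6^2-]/[HC6H6O6-] ≈ [C6H6O6^2-] (since [H+] ≈ [HC6H6O6-]).
So [C6H6O6^2-] ≈ Ka2.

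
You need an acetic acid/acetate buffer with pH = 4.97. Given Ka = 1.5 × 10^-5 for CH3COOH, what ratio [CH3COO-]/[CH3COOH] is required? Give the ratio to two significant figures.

ratio = 1.4

pKa = -log(1.5 × 10^-5) = 4.824
pH = pKa + log(r) ⇒ log(r) = 4.97 − 4.824 = +0.146
r = [CH3COO-]/[CH3COOH] = 10^(+0.146) = 1.4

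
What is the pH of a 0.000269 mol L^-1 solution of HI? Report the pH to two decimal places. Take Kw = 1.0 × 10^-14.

pH = 3.57

HI is a strong acid and dissociates completely, so [H+] = 0.000269 M.
pH = -log(0.000269) = 3.57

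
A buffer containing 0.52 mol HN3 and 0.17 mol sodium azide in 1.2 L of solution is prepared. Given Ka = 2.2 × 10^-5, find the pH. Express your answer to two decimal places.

pH = 4.17

pKa = −log(2.2 × 10^-5) = 4.658
Using pH = pKa + log([base]/[acid]) with [base]/[acid] = 0.17/0.52:
pH = 4.658 + (-0.486) = 4.17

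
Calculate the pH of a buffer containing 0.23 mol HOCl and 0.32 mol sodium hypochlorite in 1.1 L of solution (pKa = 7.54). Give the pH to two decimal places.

pH = 7.68

pH = pKa + log([A⁻]/[HA]) = 7.54 + log(0.32/0.23)
pH = 7.54 + (+0.143) = 7.68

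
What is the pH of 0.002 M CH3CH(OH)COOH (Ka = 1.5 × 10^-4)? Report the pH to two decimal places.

pH = 3.32

CH3CH(OH)COOH ⇌ CH3CH(OH)COO- + H+
Ka = [H+]²/(0.002 − [H+]) = 1.5 × 10^-4
The 5% rule fails; solving [H+]² + Ka·[H+] − Ka·C₀ = 0 exactly:
[H+] = (−Ka + √(Ka² + 4·Ka·C₀))/2 = 4.78 × 10^-4 M
pH = −log(4.78 × 10^-4) = 3.32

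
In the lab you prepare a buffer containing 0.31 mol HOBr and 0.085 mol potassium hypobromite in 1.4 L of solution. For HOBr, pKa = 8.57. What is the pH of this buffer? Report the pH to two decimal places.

pH = pKa + log([A⁻]/[HA]) = 8.57 + log(0.085/0.31)
pH = 8.57 + (-0.562) = 8.01

pH = 8.01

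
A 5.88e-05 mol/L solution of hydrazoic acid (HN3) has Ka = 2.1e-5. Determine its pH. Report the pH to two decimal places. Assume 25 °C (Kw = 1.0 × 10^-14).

pH = 4.58

HN3 ⇌ N3- + H+
Let x = [H+] at equilibrium. Ka = x²/(5.88e-05 − x).
Here C₀/Ka ≈ 2.8, so the small-x approximation fails. Use the quadratic:
x = (−Ka + √(Ka² + 4·Ka·C₀))/2 = 2.62 × 10^-5 M
pH = −log[H+] = −log(2.62 × 10^-5) = 4.58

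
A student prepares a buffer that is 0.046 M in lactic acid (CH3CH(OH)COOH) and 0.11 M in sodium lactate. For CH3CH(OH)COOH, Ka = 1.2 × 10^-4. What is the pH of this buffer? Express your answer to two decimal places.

pH = 4.30

pKa = −log(1.2 × 10^-4) = 3.921
Using pH = pKa + log([base]/[acid]) with [base]/[acid] = 0.11/0.046:
pH = 3.921 + (+0.379) = 4.30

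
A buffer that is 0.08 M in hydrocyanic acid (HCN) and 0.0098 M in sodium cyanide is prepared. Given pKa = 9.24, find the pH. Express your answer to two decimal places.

pH = pKa + log([A⁻]/[HA]) = 9.24 + log(0.0098/0.08)
pH = 9.24 + (-0.912) = 8.33

pH = 8.33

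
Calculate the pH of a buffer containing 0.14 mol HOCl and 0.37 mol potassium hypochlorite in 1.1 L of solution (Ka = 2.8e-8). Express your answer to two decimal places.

pH = 7.97

pKa = −log(2.8 × 10^-8) = 7.553
Henderson–Hasselbalch: pH = pKa + log([OCl-]/[HOCl]) = 7.553 + log(0.37/0.14)
pH = 7.553 + (+0.422) = 7.97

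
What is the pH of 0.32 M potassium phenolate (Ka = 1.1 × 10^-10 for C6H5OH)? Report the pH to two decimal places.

pH = 11.73

C6H5O- is the conjugate base of the weak acid C6H5OH.
Kb = Kw/Ka = 1.0×10^-14 / 1.1 × 10^-10 = 9.09 × 10^-5
Kb = [OH-]²/(0.32 − [OH-]) = 9.09 × 10^-5
Assume [OH-] ≪ 0.32: [OH-] ≈ √(9.09 × 10^-5 × 0.32) = 5.39 × 10^-3 M
([OH-]/C₀ = 1.7% < 5%, so the approximation holds.)
pOH = 2.27, so pH = 14.00 − pOH = 11.73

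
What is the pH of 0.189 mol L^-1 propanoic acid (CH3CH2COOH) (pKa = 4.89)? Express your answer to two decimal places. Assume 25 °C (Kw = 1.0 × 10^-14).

pH = 2.81

CH3CH2COOH ⇌ CH3CH2COO- + H+
Ka = 10^(−4.89) = 1.29 × 10^-5
From the ICE table, Ka = x²/(0.189 − x) = 1.29 × 10^-5.
Since Ka ≪ C₀, x ≈ √(Ka·C₀) = 1.56 × 10^-3 M.
(x/C₀ = 0.83% < 5%, so the approximation holds.)
pH = −log(1.56 × 10^-3) = 2.81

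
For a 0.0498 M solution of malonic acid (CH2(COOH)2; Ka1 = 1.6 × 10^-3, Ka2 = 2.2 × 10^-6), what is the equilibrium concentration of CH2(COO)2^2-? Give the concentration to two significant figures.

2.2 × 10^-6 M

First ionization gives [H+] ≈ [CH2(COOH)COO-] = 8.16 × 10^-3 M.
Second step: Ka2 = [H+][CH2(COO)2^2-]/[CH2(COOH)COO-] ≈ [CH2(COO)2^2-] (since [H+] ≈ [CH2(COOH)COO-]).
So [CH2(COO)2^2-] ≈ Ka2.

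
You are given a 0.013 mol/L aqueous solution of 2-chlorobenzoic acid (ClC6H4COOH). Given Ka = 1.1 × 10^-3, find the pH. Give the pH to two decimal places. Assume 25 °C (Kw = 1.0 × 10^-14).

ClC6H4COOH ⇌ ClC6H4COO- + H+
From the ICE table, Ka = [H+]²/(0.013 − [H+]) = 1.1 × 10^-3.
[H+] is not negligible relative to C₀; solve [H+]² + 0.0011·[H+] − 1.43e-05 = 0.
[H+] = (−Ka + √(Ka² + 4·Ka·C₀))/2 = 3.27 × 10^-3 M
pH = −log[H+] = −log(3.27 × 10^-3) = 2.49

pH = 2.49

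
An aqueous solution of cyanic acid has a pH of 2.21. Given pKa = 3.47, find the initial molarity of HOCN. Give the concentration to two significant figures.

C₀ = 1.2 × 10^-1 M

[H+] = 10^(-2.21) = 6.17 × 10^-3 M = x
Ka = 10^(−3.47) = 3.39 × 10^-4
Ka = x²/(C₀ − x) ⇒ C₀ = x + x²/Ka
C₀ = 6.17 × 10^-3 + (6.17 × 10^-3)²/(3.39 × 10^-4) = 1.18 × 10^-1 M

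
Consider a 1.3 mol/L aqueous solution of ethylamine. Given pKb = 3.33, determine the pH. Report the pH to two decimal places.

C2H5NH2 + H2O ⇌ C2H5NH3+ + OH-
Kb = 10^(−3.33) = 4.68 × 10^-4
From the ICE table, Kb = [OH-]²/(1.3 − [OH-]) = 4.68 × 10^-4.
Since Kb ≪ C₀, [OH-] ≈ √(Kb·C₀) = 2.47 × 10^-2 M.
pOH = 1.61, so pH = 14.00 − pOH = 12.39

pH = 12.39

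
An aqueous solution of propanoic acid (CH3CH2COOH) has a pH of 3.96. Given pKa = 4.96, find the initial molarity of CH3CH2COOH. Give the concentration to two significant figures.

C₀ = 1.2 × 10^-3 M

[H+] = 10^(-3.96) = 1.10 × 10^-4 M = x
Ka = 10^(−4.96) = 1.10 × 10^-5
Ka = x²/(C₀ − x) ⇒ C₀ = x + x²/Ka
C₀ = 1.10 × 10^-4 + (1.10 × 10^-4)²/(1.10 × 10^-5) = 1.21 × 10^-3 M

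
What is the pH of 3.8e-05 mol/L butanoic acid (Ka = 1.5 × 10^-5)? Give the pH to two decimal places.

pH = 4.76

CH3(CH2)2COOH ⇌ CH3(CH2)2COO- + H+
Ka = x²/(3.8e-05 − x) = 1.5 × 10^-5
x is not negligible relative to C₀; solve x² + 1.5e-05·x − 5.7e-10 = 0.
x = [−1.5e-05 + √(1.5e-05² + 2.28e-09)]/2 = 1.75 × 10^-5 M
pH = −log[H+] = −log(1.75 × 10^-5) = 4.76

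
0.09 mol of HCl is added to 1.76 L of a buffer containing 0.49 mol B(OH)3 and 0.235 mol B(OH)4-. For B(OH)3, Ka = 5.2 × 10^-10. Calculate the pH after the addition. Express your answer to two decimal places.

Added H+ converts B(OH)4- to B(OH)3: B(OH)3 → 0.58 mol, B(OH)4- → 0.145 mol.
pKa = −log(5.2 × 10^-10) = 9.284
Henderson–Hasselbalch with mole ratio 0.145/0.58: pH = 9.284 + (-0.602)

pH = 8.68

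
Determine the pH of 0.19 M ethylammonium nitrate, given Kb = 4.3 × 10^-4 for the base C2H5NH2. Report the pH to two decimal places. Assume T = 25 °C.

C2H5NH3+ is the conjugate acid of the weak base C2H5NH2.
Ka = Kw/Kb = 1.0×10^-14 / 4.3 × 10^-4 = 2.33 × 10^-11
Ka = [H+]²/(0.19 − [H+]) = 2.33 × 10^-11
Neglecting [H+] in the denominator: [H+] = √(2.33 × 10^-11 × 0.19) = 2.10 × 10^-6 M
pH = −log[H+] = −log(2.10 × 10^-6) = 5.68

pH = 5.68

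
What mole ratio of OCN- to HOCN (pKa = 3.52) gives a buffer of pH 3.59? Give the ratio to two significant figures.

pH = pKa + log(r) ⇒ log(r) = 3.59 − 3.52 = +0.07
r = [OCN-]/[HOCN] = 10^(+0.07) = 1.17

ratio = 1.2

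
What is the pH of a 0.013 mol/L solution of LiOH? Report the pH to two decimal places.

LiOH is a strong base; [OH-] = 0.013 M.
pOH = -log(0.013) = 1.89
pH = 14.00 - 1.89 = 12.11

pH = 12.11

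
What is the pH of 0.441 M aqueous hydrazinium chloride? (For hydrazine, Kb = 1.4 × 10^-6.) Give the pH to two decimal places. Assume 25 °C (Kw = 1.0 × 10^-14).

pH = 4.25

N2H5+ is the conjugate acid of the weak base N2H4.
Ka = Kw/Kb = 1.0×10^-14 / 1.4 × 10^-6 = 7.14 × 10^-9
From the ICE table, Ka = [H+]²/(0.441 − [H+]) = 7.14 × 10^-9.
Assume [H+] ≪ 0.441: [H+] ≈ √(7.14 × 10^-9 × 0.441) = 5.61 × 10^-5 M
([H+]/C₀ = 0.013% < 5%, so the approximation holds.)
pH = −log[H+] = −log(5.61 × 10^-5) = 4.25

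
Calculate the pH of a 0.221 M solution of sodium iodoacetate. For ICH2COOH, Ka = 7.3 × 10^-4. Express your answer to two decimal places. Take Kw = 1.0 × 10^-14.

pH = 8.24

ICH2COO- is the conjugate base of the weak acid ICH2COOH.
Kb = Kw/Ka = 1.0×10^-14 / 7.3 × 10^-4 = 1.37 × 10^-11
Kb = [OH-]²/(0.221 − [OH-]) = 1.37 × 10^-11
Neglecting [OH-] in the denominator: [OH-] = √(1.37 × 10^-11 × 0.221) = 1.74 × 10^-6 M
([OH-]/C₀ = 0.00079% < 5%, so the approximation holds.)
pOH = 5.76, so pH = 14.00 − pOH = 8.24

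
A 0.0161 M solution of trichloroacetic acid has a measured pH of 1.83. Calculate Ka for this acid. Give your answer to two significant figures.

Ka = 1.7 × 10^-1

[H+] = 10^(-1.83) = 1.48 × 10^-2 M
At equilibrium [HA] = 0.0161 − 1.48 × 10^-2 = 1.30 × 10^-3 M
Ka = [H+][A-]/[HA] = (1.48 × 10^-2)² / 1.30 × 10^-3 = 1.7 × 10^-1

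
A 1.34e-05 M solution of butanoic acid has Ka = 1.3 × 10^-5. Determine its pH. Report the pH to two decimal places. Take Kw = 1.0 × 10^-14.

CH3(CH2)2COOH ⇌ CH3(CH2)2COO- + H+
Ka = [H+]²/(1.34e-05 − [H+]) = 1.3 × 10^-5
Here C₀/Ka ≈ 1.03, so the small-[H+] approximation fails. Use the quadratic:
[H+] = (−Ka + √(Ka² + 4·Ka·C₀))/2 = 8.21 × 10^-6 M
pH = −log[H+] = −log(8.21 × 10^-6) = 5.09

pH = 5.09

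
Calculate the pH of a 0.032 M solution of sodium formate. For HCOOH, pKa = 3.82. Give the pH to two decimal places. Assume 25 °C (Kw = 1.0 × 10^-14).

pH = 8.16

HCOO- is the conjugate base of the weak acid HCOOH.
Ka = 10^(−3.82) = 1.51 × 10^-4
Kb = Kw/Ka = 1.0×10^-14 / 1.51 × 10^-4 = 6.62 × 10^-11
From the ICE table, Kb = x²/(0.032 − x) = 6.62 × 10^-11.
Assume x ≪ 0.032: x ≈ √(6.62 × 10^-11 × 0.032) = 1.46 × 10^-6 M
pOH = −log(1.46 × 10^-6) = 5.84; pH = 14.00 − 5.84 = 8.16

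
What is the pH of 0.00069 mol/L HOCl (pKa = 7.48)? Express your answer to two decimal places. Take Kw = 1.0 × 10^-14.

HOCl ⇌ OCl- + H+
Ka = 10^(−7.48) = 3.31 × 10^-8
Let x = [H+] at equilibrium. Ka = x²/(0.00069 − x).
Neglecting x in the denominator: x = √(3.31 × 10^-8 × 0.00069) = 4.78 × 10^-6 M
pH = −log(4.78 × 10^-6) = 5.32

pH = 5.32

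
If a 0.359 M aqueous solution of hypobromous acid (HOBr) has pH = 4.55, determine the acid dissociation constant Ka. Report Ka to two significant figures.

[H+] = 10^(-4.55) = 2.82 × 10^-5 M
At equilibrium [HA] = 0.359 − 2.82 × 10^-5 = 3.59 × 10^-1 M
Ka = [H+][A-]/[HA] = (2.82 × 10^-5)² / 3.59 × 10^-1 = 2.2 × 10^-9

Ka = 2.2 × 10^-9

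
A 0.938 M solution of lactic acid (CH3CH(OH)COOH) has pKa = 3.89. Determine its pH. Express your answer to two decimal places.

CH3CH(OH)COOH ⇌ CH3CH(OH)COO- + H+
Ka = 10^(−3.89) = 1.29 × 10^-4
Let x = [H+] at equilibrium. Ka = x²/(0.938 − x).
Assume x ≪ 0.938: x ≈ √(1.29 × 10^-4 × 0.938) = 1.10 × 10^-2 M
(x/C₀ = 1.2% < 5%, so the approximation holds.)
pH = −log(1.10 × 10^-2) = 1.96

pH = 1.96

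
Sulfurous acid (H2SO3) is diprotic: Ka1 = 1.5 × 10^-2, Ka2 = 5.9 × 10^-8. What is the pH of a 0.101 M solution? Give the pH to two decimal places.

pH = 1.49

Since Ka1 ≫ Ka2, the first ionization dominates [H+].
Ka1 = x²/(0.101 − x) = 1.5 × 10^-2
Solving the quadratic: x = (−Ka1 + √(Ka1² + 4·Ka1·C₀))/2 = 3.21 × 10^-2 M
pH = −log(3.21 × 10^-2) = 1.49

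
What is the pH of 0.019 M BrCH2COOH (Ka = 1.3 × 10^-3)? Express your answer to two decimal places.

pH = 2.36

BrCH2COOH ⇌ BrCH2COO- + H+
From the ICE table, Ka = [H+]²/(0.019 − [H+]) = 1.3 × 10^-3.
[H+] is not negligible relative to C₀; solve [H+]² + 0.0013·[H+] − 2.47e-05 = 0.
[H+] = (−Ka + √(Ka² + 4·Ka·C₀))/2 = 4.36 × 10^-3 M
pH = −log[H+] = −log(4.36 × 10^-3) = 2.36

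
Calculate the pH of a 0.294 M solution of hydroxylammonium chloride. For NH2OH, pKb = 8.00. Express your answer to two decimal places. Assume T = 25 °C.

pH = 3.27

NH3OH+ is the conjugate acid of the weak base NH2OH.
Kb = 10^(−8.00) = 1.00 × 10^-8
Ka = Kw/Kb = 1.0×10^-14 / 1.00 × 10^-8 = 1.00 × 10^-6
From the ICE table, Ka = [H+]²/(0.294 − [H+]) = 1.00 × 10^-6.
Since Ka ≪ C₀, [H+] ≈ √(Ka·C₀) = 5.42 × 10^-4 M.
pH = −log(5.42 × 10^-4) = 3.27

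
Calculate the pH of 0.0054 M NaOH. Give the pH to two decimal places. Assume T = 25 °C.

NaOH is a strong base; [OH-] = 0.0054 M.
pOH = -log(0.0054) = 2.27
pH = 14.00 - 2.27 = 11.73

pH = 11.73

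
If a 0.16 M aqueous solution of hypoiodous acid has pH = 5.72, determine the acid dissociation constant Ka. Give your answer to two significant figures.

Ka = 2.3 × 10^-11

[H+] = 10^(-5.72) = 1.91 × 10^-6 M
At equilibrium [HA] = 0.16 − 1.91 × 10^-6 = 1.60 × 10^-1 M
Ka = [H+][A-]/[HA] = (1.91 × 10^-6)² / 1.60 × 10^-1 = 2.3 × 10^-11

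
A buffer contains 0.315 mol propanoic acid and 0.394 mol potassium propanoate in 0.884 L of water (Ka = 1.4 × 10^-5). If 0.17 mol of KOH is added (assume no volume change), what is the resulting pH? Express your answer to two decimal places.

pH = 5.44

OH- converts CH3CH2COOH to CH3CH2COO-: CH3CH2COOH → 0.145 mol, CH3CH2COO- → 0.564 mol.
pKa = −log(1.4 × 10^-5) = 4.854
pH = pKa + log([A⁻]/[HA]) = 4.854 + log(0.564/0.145) = 4.854 +0.590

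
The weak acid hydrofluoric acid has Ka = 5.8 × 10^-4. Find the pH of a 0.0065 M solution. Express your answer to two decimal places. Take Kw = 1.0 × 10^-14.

pH = 2.78

HF ⇌ F- + H+
Ka = x²/(0.0065 − x) = 5.8 × 10^-4
Here C₀/Ka ≈ 11.2, so the small-x approximation fails. Use the quadratic:
x = [−0.00058 + √(0.00058² + 1.51e-05)]/2 = 1.67 × 10^-3 M
pH = −log(1.67 × 10^-3) = 2.78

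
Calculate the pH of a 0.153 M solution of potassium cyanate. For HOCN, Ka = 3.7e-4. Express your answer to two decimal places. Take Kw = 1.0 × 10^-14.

pH = 8.31

OCN- is the conjugate base of the weak acid HOCN.
Kb = Kw/Ka = 1.0×10^-14 / 3.7 × 10^-4 = 2.70 × 10^-11
Let x = [OH-] at equilibrium. Kb = x²/(0.153 − x).
Since Kb ≪ C₀, x ≈ √(Kb·C₀) = 2.03 × 10^-6 M.
(x/C₀ = 0.0013% < 5%, so the approximation holds.)
pOH = −log(2.03 × 10^-6) = 5.69; pH = 14.00 − 5.69 = 8.31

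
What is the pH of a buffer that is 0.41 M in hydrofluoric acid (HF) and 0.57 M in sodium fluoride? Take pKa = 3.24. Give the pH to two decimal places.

Henderson–Hasselbalch: pH = pKa + log([F-]/[HF]) = 3.24 + log(0.57/0.41)
pH = 3.24 + (+0.143) = 3.38

pH = 3.38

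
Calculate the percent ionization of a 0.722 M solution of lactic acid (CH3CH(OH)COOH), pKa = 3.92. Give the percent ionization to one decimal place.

1.3%

CH3CH(OH)COOH ⇌ CH3CH(OH)COO- + H+; let x = [H+] at equilibrium.
Ka = 10^(−3.92) = 1.20 × 10^-4
x ≈ √(Ka·C₀) = √(1.20 × 10^-4 × 0.722) = 9.31 × 10^-3 M
Fraction ionized = 9.31 × 10^-3 / 0.722 = 0.0129 → 1.3%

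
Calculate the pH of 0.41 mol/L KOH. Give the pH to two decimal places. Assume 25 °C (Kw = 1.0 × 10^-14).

KOH is a strong base; [OH-] = 0.41 M.
pOH = -log(0.41) = 0.39
pH = 14.00 - 0.39 = 13.61

pH = 13.61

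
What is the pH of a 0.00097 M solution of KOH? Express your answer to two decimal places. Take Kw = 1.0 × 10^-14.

KOH is a strong base; [OH-] = 0.00097 M.
pOH = -log(0.00097) = 3.01
pH = 14.00 - 3.01 = 10.99

pH = 10.99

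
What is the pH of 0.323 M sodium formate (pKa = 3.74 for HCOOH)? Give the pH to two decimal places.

pH = 8.62

HCOO- is the conjugate base of the weak acid HCOOH.
Ka = 10^(−3.74) = 1.82 × 10^-4
Kb = Kw/Ka = 1.0×10^-14 / 1.82 × 10^-4 = 5.49 × 10^-11
Kb = [OH-]²/(0.323 − [OH-]) = 5.49 × 10^-11
Since Kb ≪ C₀, [OH-] ≈ √(Kb·C₀) = 4.21 × 10^-6 M.
pOH = 5.38, so pH = 14.00 − pOH = 8.62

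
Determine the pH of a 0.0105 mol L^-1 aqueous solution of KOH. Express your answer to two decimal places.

KOH is a strong base; [OH-] = 0.0105 M.
pOH = -log(0.0105) = 1.98
pH = 14.00 - 1.98 = 12.02

pH = 12.02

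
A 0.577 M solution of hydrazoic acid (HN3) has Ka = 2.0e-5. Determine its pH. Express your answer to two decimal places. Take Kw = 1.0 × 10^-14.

pH = 2.47

HN3 ⇌ N3- + H+
Let x = [H+] at equilibrium. Ka = x²/(0.577 − x).
Since Ka ≪ C₀, x ≈ √(Ka·C₀) = 3.40 × 10^-3 M.
pH = −log(3.40 × 10^-3) = 2.47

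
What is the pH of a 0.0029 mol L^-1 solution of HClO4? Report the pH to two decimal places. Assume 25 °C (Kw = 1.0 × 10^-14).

HClO4 is a strong acid and dissociates completely, so [H+] = 0.0029 M.
pH = -log(0.0029) = 2.54

pH = 2.54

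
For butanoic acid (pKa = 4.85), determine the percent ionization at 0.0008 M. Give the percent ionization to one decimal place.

CH3(CH2)2COOH ⇌ CH3(CH2)2COO- + H+; let x = [H+] at equilibrium.
Ka = 10^(−4.85) = 1.41 × 10^-5
Ka = x²/(C₀ − x); solving the quadratic gives x = 9.94 × 10^-5 M.
% ionization = x/C₀ × 100% = 9.94 × 10^-5/0.0008 × 100% = 12.4%

12.4%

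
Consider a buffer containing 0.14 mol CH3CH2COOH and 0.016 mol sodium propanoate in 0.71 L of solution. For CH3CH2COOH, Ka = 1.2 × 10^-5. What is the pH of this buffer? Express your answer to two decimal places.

pH = 3.98

pKa = −log(1.2 × 10^-5) = 4.921
Henderson–Hasselbalch: pH = pKa + log([CH3CH2COO-]/[CH3CH2COOH]) = 4.921 + log(0.016/0.14)
pH = 4.921 + (-0.942) = 3.98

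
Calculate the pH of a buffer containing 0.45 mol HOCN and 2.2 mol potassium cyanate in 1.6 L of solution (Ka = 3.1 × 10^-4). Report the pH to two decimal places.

pH = 4.20

pKa = −log(3.1 × 10^-4) = 3.509
Henderson–Hasselbalch: pH = pKa + log([OCN-]/[HOCN]) = 3.509 + log(2.2/0.45)
pH = 3.509 + (+0.689) = 4.20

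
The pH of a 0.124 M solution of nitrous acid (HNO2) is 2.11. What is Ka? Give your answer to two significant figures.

[H+] = 10^(-2.11) = 7.76 × 10^-3 M
At equilibrium [HA] = 0.124 − 7.76 × 10^-3 = 1.16 × 10^-1 M
Ka = [H+][A-]/[HA] = (7.76 × 10^-3)² / 1.16 × 10^-1 = 5.2 × 10^-4

Ka = 5.2 × 10^-4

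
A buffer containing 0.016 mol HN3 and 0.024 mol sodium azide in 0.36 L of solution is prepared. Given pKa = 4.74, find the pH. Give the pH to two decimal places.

pH = pKa + log([A⁻]/[HA]) = 4.74 + log(0.024/0.016)
pH = 4.74 + (+0.176) = 4.92

pH = 4.92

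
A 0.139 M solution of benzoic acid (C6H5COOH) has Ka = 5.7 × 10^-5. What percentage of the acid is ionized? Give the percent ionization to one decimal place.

2.0%

C6H5COOH ⇌ C6H5COO- + H+; let x = [H+] at equilibrium.
x ≈ √(Ka·C₀) = √(5.7 × 10^-5 × 0.139) = 2.81 × 10^-3 M
Fraction ionized = 2.81 × 10^-3 / 0.139 = 0.0202 → 2.0%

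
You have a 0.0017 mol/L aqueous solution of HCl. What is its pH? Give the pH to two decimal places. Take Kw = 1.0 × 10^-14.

HCl is a strong acid and dissociates completely, so [H+] = 0.0017 M.
pH = -log(0.0017) = 2.77

pH = 2.77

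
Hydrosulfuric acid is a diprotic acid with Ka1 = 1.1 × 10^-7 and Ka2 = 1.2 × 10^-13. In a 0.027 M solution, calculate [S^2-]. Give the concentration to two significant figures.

First ionization gives [H+] ≈ [HS-] = 5.45 × 10^-5 M.
Second step: Ka2 = [H+][S^2-]/[HS-] ≈ [S^2-] (since [H+] ≈ [HS-]).
So [S^2-] ≈ Ka2.

1.2 × 10^-13 M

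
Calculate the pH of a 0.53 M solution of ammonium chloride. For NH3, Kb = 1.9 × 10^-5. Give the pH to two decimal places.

NH4+ is the conjugate acid of the weak base NH3.
Ka = Kw/Kb = 1.0×10^-14 / 1.9 × 10^-5 = 5.26 × 10^-10
Ka = [H+]²/(0.53 − [H+]) = 5.26 × 10^-10
Assume [H+] ≪ 0.53: [H+] ≈ √(5.26 × 10^-10 × 0.53) = 1.67 × 10^-5 M
pH = −log(1.67 × 10^-5) = 4.78

pH = 4.78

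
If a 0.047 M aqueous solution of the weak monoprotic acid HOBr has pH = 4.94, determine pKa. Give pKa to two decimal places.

pKa = 8.55

[H+] = 10^(-4.94) = 1.15 × 10^-5 M
At equilibrium [HA] = 0.047 − 1.15 × 10^-5 = 4.70 × 10^-2 M
Ka = [H+][A-]/[HA] = (1.15 × 10^-5)² / 4.70 × 10^-2 = 2.81 × 10^-9
pKa = -log(2.81 × 10^-9) = 8.55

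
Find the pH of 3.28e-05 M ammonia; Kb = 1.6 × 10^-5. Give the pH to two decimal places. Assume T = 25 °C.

NH3 + H2O ⇌ NH4+ + OH-
From the ICE table, Kb = x²/(3.28e-05 − x) = 1.6 × 10^-5.
x is not negligible relative to C₀; solve x² + 1.6e-05·x − 5.25e-10 = 0.
x = (−Kb + √(Kb² + 4·Kb·C₀))/2 = 1.63 × 10^-5 M
pOH = 4.79, so pH = 14.00 − pOH = 9.21

pH = 9.21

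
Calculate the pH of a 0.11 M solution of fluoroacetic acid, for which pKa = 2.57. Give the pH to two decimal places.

pH = 1.80

FCH2COOH ⇌ FCH2COO- + H+
Ka = 10^(−2.57) = 2.69 × 10^-3
Ka = [H+]²/(0.11 − [H+]) = 2.69 × 10^-3
The 5% rule fails; solving [H+]² + Ka·[H+] − Ka·C₀ = 0 exactly:
[H+] = (−Ka + √(Ka² + 4·Ka·C₀))/2 = 1.59 × 10^-2 M
pH = −log[H+] = −log(1.59 × 10^-2) = 1.80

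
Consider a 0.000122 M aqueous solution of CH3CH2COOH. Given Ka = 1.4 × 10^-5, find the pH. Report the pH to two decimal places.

pH = 4.46

CH3CH2COOH ⇌ CH3CH2COO- + H+
Ka = x²/(0.000122 − x) = 1.4 × 10^-5
The 5% rule fails; solving x² + Ka·x − Ka·C₀ = 0 exactly:
x = [−1.4e-05 + √(1.4e-05² + 6.83e-09)]/2 = 3.49 × 10^-5 M
pH = −log(3.49 × 10^-5) = 4.46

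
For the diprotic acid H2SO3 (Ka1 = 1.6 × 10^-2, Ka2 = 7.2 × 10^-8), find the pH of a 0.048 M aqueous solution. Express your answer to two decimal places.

pH = 1.68

Since Ka1 ≫ Ka2, the first ionization dominates [H+].
Ka1 = x²/(0.048 − x) = 1.6 × 10^-2
Solving the quadratic: x = (−Ka1 + √(Ka1² + 4·Ka1·C₀))/2 = 2.08 × 10^-2 M
pH = −log(2.08 × 10^-2) = 1.68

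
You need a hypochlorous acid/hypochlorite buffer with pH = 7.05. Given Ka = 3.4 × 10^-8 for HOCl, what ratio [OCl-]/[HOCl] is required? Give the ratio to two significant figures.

ratio = 0.38

pKa = -log(3.4 × 10^-8) = 7.469
pH = pKa + log(r) ⇒ log(r) = 7.05 − 7.469 = -0.419
r = [OCl-]/[HOCl] = 10^(-0.419) = 0.381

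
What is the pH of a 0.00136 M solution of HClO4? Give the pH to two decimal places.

HClO4 is a strong acid and dissociates completely, so [H+] = 0.00136 M.
pH = -log(0.00136) = 2.87

pH = 2.87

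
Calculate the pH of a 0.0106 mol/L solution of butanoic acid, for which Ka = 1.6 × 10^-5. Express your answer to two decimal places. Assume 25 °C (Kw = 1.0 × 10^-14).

CH3(CH2)2COOH ⇌ CH3(CH2)2COO- + H+
From the ICE table, Ka = x²/(0.0106 − x) = 1.6 × 10^-5.
Assume x ≪ 0.0106: x ≈ √(1.6 × 10^-5 × 0.0106) = 4.12 × 10^-4 M
pH = −log(4.12 × 10^-4) = 3.39

pH = 3.39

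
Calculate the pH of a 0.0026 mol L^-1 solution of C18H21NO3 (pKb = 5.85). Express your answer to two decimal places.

pH = 9.78

C18H21NO3 + H2O ⇌ C18H22NO3+ + OH-
Kb = 10^(−5.85) = 1.41 × 10^-6
Kb = [OH-]²/(0.0026 − [OH-]) = 1.41 × 10^-6
Neglecting [OH-] in the denominator: [OH-] = √(1.41 × 10^-6 × 0.0026) = 6.05 × 10^-5 M
Check: 2.3% ionized — well under 5%, approximation valid.
pOH = 4.22, so pH = 14.00 − pOH = 9.78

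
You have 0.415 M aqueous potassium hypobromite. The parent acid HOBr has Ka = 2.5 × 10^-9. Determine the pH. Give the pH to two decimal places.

OBr- is the conjugate base of the weak acid HOBr.
Kb = Kw/Ka = 1.0×10^-14 / 2.5 × 10^-9 = 4.00 × 10^-6
From the ICE table, Kb = [OH-]²/(0.415 − [OH-]) = 4.00 × 10^-6.
Since Kb ≪ C₀, [OH-] ≈ √(Kb·C₀) = 1.29 × 10^-3 M.
pOH = 2.89, so pH = 14.00 − pOH = 11.11

pH = 11.11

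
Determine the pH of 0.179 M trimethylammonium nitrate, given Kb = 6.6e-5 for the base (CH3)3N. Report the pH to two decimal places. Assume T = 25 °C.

(CH3)3NH+ is the conjugate acid of the weak base (CH3)3N.
Ka = Kw/Kb = 1.0×10^-14 / 6.6 × 10^-5 = 1.52 × 10^-10
From the ICE table, Ka = x²/(0.179 − x) = 1.52 × 10^-10.
Assume x ≪ 0.179: x ≈ √(1.52 × 10^-10 × 0.179) = 5.22 × 10^-6 M
pH = −log[H+] = −log(5.22 × 10^-6) = 5.28

pH = 5.28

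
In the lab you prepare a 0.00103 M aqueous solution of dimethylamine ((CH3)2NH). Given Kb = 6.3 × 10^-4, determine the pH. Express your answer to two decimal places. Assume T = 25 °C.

pH = 10.74

(CH3)2NH + H2O ⇌ (CH3)2NH2+ + OH-
Kb = x²/(0.00103 − x) = 6.3 × 10^-4
The 5% rule fails; solving x² + Kb·x − Kb·C₀ = 0 exactly:
x = [−0.00063 + √(0.00063² + 2.6e-06)]/2 = 5.50 × 10^-4 M
pOH = 3.26, so pH = 14.00 − pOH = 10.74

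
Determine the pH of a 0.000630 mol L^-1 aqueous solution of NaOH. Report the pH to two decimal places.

NaOH is a strong base; [OH-] = 0.00063 M.
pOH = -log(0.00063) = 3.20
pH = 14.00 - 3.20 = 10.80

pH = 10.80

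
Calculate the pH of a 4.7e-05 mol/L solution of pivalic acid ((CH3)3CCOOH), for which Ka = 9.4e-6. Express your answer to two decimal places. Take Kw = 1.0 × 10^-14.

(CH3)3CCOOH ⇌ (CH3)3CCOO- + H+
From the ICE table, Ka = [H+]²/(4.7e-05 − [H+]) = 9.4 × 10^-6.
[H+] is not negligible relative to C₀; solve [H+]² + 9.4e-06·[H+] − 4.42e-10 = 0.
[H+] = (−Ka + √(Ka² + 4·Ka·C₀))/2 = 1.68 × 10^-5 M
pH = −log[H+] = −log(1.68 × 10^-5) = 4.77

pH = 4.77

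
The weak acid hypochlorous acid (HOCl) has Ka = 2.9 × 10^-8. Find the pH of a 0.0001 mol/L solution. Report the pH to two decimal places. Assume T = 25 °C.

pH = 5.77

HOCl ⇌ OCl- + H+
Ka = x²/(0.0001 − x) = 2.9 × 10^-8
Assume x ≪ 0.0001: x ≈ √(2.9 × 10^-8 × 0.0001) = 1.70 × 10^-6 M
pH = −log(1.70 × 10^-6) = 5.77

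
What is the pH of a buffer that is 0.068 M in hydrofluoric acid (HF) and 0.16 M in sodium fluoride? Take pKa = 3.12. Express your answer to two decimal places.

pH = pKa + log([A⁻]/[HA]) = 3.12 + log(0.16/0.068)
pH = 3.12 + (+0.372) = 3.49

pH = 3.49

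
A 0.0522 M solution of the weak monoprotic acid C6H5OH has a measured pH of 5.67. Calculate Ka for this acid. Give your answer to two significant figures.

[H+] = 10^(-5.67) = 2.14 × 10^-6 M
At equilibrium [HA] = 0.0522 − 2.14 × 10^-6 = 5.22 × 10^-2 M
Ka = [H+][A-]/[HA] = (2.14 × 10^-6)² / 5.22 × 10^-2 = 8.8 × 10^-11

Ka = 8.8 × 10^-11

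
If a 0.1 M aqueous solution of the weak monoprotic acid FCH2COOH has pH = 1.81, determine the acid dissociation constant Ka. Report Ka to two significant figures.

Ka = 2.8 × 10^-3

[H+] = 10^(-1.81) = 1.55 × 10^-2 M
At equilibrium [HA] = 0.1 − 1.55 × 10^-2 = 8.45 × 10^-2 M
Ka = [H+][A-]/[HA] = (1.55 × 10^-2)² / 8.45 × 10^-2 = 2.8 × 10^-3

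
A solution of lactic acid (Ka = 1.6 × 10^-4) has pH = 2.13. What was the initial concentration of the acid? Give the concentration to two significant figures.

C₀ = 3.5 × 10^-1 M

[H+] = 10^(-2.13) = 7.41 × 10^-3 M = x
Ka = x²/(C₀ − x) ⇒ C₀ = x + x²/Ka
C₀ = 7.41 × 10^-3 + (7.41 × 10^-3)²/(1.6 × 10^-4) = 3.51 × 10^-1 M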